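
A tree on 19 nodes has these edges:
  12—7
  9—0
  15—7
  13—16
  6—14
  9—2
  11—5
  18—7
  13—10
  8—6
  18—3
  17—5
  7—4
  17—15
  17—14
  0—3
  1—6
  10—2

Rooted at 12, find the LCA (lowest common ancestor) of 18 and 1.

7

Ancestors of 18 (toward the root): 18, 7, 12.
Ancestors of 1: 1, 6, 14, 17, 15, 7, 12.
The deepest node appearing in both lists is 7.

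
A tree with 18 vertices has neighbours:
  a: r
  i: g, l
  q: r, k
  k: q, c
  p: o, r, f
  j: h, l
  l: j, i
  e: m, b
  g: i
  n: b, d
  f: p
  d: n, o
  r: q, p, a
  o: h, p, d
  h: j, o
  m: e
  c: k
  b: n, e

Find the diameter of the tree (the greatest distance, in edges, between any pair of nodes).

BFS from c reaches m last, at distance 10; BFS from m confirms no node is farther.
Path: c – k – q – r – p – o – d – n – b – e – m.

10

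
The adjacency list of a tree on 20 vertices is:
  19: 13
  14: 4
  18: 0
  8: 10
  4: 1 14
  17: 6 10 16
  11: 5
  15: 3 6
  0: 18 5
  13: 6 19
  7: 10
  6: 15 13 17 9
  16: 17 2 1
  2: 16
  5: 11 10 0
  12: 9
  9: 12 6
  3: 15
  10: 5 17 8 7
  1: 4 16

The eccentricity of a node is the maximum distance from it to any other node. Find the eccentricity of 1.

Distances from 1 peak at 6, attained at 18.
1–16–17–10–5–0–18

6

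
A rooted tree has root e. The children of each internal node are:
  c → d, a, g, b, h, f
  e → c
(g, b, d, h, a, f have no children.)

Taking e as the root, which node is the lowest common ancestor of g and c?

c

g's ancestor chain is g, c, e and c's is c, e; they first meet at c.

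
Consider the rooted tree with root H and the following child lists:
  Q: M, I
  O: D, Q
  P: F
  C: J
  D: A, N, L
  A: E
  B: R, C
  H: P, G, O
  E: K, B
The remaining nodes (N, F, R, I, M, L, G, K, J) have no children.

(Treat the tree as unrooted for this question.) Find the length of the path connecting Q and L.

3

Walking from Q: Q–O–D–L. Length 3.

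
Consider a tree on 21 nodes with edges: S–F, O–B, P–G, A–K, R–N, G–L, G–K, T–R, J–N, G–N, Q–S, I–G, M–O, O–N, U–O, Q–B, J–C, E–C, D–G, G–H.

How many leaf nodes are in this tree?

11

Exactly 11 nodes have a single neighbour: A, D, E, F, H, I, L, M, P, T, U.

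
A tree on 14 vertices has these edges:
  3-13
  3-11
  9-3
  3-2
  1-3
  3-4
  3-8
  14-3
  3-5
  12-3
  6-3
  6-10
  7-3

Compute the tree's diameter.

3

BFS from 10 reaches 2 last, at distance 3; BFS from 2 confirms no node is farther.
Path: 10 - 6 - 3 - 2.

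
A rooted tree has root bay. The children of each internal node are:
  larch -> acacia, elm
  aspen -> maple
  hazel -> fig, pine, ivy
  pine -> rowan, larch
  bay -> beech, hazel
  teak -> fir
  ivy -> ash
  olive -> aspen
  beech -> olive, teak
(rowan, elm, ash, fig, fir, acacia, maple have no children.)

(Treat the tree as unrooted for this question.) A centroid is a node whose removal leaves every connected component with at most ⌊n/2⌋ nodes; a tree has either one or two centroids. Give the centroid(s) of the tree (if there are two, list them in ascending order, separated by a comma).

If hazel is removed the pieces have sizes 7, 5, 2, 1, all ≤ ⌊16/2⌋ = 8.
No neighbour of hazel does as well, so hazel is the unique centroid.

hazel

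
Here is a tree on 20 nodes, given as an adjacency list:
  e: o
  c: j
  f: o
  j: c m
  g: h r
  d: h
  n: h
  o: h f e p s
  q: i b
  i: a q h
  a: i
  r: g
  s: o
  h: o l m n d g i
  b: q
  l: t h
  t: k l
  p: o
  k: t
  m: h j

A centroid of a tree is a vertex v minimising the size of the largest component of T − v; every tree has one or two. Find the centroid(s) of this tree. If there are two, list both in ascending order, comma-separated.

h

If h is removed the pieces have sizes 5, 4, 3, 3, 2, 1, 1, all ≤ ⌊20/2⌋ = 10.
Every other node leaves some component of size > 10, so the centroid is unique.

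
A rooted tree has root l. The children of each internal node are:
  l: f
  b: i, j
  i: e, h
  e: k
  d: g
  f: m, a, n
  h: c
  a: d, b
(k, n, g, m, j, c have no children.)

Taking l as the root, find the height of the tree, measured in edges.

k sits deepest: l → f → a → b → i → e → k — 6 edges from the root.

6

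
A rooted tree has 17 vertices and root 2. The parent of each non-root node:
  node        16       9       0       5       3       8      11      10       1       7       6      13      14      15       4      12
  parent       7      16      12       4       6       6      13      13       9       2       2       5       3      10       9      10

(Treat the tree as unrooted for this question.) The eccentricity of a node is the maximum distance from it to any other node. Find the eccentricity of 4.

7

The node farthest from 4 is 14, via 4–9–16–7–2–6–3–14 — 7 edges.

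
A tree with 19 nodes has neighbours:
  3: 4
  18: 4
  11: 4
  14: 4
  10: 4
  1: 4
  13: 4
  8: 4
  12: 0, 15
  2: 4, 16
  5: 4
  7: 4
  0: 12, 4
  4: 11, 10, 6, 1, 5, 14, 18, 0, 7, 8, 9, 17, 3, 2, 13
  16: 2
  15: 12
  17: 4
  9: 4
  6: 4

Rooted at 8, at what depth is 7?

8–4–7 — 2 edges.

2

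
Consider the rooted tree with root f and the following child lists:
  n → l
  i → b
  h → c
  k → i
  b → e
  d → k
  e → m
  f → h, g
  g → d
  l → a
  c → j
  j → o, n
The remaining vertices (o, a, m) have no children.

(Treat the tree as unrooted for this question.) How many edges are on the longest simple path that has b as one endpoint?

11

A farthest node from b is a.
The path b–i–k–d–g–f–h–c–j–n–l–a has 11 edges.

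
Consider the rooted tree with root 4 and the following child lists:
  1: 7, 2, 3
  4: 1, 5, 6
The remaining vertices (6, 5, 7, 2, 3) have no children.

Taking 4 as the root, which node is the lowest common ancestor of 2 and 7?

1

Path 2→root: 2 1 4; path 7→root: 7 1 4.
First common node: 1.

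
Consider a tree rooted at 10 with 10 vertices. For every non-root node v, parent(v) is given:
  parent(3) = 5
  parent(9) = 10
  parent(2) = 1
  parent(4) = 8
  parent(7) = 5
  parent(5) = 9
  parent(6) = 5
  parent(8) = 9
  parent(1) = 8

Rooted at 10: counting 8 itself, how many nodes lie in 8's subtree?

The subtree rooted at 8 contains: 8, 4, 1, 2 — 4 nodes.

4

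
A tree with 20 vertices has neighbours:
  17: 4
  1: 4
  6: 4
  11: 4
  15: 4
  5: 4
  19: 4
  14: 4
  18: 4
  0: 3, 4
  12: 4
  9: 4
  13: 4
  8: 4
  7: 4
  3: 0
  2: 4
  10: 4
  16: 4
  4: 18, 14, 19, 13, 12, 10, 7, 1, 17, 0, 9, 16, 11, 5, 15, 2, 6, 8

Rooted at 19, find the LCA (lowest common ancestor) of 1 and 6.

4

Ancestors of 1 (toward the root): 1, 4, 19.
Ancestors of 6: 6, 4, 19.
The deepest node appearing in both lists is 4.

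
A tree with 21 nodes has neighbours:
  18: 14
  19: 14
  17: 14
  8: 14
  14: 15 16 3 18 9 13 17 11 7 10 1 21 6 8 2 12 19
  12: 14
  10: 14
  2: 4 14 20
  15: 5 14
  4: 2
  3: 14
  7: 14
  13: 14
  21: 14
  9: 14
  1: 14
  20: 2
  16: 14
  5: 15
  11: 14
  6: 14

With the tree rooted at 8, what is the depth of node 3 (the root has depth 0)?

Path from 8 to 3: 8 → 14 → 3, which has 2 edges.

2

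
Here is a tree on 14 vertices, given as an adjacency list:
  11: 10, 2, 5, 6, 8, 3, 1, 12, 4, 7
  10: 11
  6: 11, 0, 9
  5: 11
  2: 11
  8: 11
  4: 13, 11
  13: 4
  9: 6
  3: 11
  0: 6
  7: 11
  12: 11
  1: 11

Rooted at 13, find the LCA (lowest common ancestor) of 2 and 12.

Path 2→root: 2 11 4 13; path 12→root: 12 11 4 13.
First common node: 11.

11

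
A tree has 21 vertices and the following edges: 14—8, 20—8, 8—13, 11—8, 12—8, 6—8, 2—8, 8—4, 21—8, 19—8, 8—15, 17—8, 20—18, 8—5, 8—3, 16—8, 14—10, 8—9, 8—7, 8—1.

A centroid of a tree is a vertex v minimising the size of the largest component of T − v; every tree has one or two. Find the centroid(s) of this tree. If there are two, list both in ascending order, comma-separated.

8

Delete 8: the remaining components have sizes 2, 2, 1, 1, 1, 1, 1, 1, 1, 1, 1, 1, 1, 1, 1, 1, 1, 1. Max 2 ≤ 10, so 8 is a centroid.
No neighbour of 8 does as well, so 8 is the unique centroid.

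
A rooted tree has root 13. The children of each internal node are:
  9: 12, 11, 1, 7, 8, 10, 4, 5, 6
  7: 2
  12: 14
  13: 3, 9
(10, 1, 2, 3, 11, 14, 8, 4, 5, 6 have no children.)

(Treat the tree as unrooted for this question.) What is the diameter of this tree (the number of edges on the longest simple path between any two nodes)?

4

BFS from 3 reaches 2 last, at distance 4; BFS from 2 confirms no node is farther.
Path: 3 – 13 – 9 – 7 – 2.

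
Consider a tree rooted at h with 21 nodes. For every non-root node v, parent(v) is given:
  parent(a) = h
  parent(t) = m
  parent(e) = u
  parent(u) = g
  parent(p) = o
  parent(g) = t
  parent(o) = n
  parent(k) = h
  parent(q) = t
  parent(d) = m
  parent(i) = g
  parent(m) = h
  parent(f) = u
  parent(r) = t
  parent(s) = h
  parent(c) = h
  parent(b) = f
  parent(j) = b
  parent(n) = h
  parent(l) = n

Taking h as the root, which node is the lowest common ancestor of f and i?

g

Ancestors of f (toward the root): f, u, g, t, m, h.
Ancestors of i: i, g, t, m, h.
The deepest node appearing in both lists is g.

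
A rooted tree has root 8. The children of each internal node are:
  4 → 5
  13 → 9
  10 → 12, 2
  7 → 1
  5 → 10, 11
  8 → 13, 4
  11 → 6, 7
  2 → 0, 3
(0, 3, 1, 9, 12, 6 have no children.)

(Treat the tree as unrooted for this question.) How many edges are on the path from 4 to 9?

3

Walking from 4: 4 – 8 – 13 – 9. Length 3.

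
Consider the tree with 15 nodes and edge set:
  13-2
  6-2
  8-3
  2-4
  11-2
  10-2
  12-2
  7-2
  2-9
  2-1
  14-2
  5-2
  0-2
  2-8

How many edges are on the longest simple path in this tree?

Starting from 3, a farthest node is 13 at distance 3.
One longest path: 3–8–2–13.
So the diameter is 3.

3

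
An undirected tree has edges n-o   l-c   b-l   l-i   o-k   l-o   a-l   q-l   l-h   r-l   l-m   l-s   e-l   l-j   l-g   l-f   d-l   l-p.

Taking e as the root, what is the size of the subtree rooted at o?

Descendants of o (including itself): o, n, k. That's 3.

3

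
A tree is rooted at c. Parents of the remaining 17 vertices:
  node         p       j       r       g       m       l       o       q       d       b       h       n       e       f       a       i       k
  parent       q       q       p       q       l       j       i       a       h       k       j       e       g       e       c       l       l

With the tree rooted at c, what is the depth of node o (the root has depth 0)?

6

c – a – q – j – l – i – o — 6 edges.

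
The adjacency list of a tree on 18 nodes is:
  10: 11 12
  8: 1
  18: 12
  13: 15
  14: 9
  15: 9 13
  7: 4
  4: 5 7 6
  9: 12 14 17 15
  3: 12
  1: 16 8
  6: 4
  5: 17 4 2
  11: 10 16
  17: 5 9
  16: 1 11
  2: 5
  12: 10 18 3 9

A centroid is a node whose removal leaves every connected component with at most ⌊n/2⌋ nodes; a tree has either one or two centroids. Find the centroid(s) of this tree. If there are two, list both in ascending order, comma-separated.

Delete 9: the remaining components have sizes 8, 6, 2, 1. Max 8 ≤ 9, so 9 is a centroid.
No neighbour of 9 does as well, so 9 is the unique centroid.

9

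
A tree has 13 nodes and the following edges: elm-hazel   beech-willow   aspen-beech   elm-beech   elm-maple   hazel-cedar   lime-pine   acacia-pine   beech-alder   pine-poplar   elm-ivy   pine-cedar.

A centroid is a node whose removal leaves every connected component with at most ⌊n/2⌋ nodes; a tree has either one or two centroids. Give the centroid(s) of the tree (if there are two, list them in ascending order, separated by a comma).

elm

Delete elm: the remaining components have sizes 6, 4, 1, 1. Max 6 ≤ 6, so elm is a centroid.
Every other node leaves some component of size > 6, so the centroid is unique.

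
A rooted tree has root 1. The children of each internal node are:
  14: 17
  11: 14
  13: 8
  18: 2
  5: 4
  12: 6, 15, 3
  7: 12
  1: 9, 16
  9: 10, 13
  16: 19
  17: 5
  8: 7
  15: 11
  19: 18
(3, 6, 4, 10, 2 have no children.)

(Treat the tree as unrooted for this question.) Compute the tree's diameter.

15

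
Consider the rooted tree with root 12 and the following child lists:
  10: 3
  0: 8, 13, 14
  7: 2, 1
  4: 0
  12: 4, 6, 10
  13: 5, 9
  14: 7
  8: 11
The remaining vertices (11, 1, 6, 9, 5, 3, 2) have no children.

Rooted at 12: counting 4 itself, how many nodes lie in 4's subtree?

Descendants of 4 (including itself): 4, 0, 13, 14, 8, 5, 9, 7, 11, 2, 1. That's 11.

11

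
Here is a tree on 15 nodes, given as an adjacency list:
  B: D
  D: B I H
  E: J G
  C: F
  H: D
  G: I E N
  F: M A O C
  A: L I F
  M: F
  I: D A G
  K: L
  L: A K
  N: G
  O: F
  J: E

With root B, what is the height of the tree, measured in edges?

The longest root-to-leaf path is B–D–I–A–L–K (5 edges).

5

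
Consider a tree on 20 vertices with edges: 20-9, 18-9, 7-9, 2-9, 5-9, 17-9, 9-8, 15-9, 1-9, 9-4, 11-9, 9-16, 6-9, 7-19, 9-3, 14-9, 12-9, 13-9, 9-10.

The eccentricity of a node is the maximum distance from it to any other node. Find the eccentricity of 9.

2

Distances from 9 peak at 2, attained at 19.
9 – 7 – 19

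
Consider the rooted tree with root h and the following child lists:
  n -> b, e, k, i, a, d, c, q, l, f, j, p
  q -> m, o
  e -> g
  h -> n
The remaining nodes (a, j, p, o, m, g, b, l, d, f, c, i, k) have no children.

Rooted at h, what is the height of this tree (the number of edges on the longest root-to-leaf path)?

g sits deepest: h-n-e-g — 3 edges from the root.

3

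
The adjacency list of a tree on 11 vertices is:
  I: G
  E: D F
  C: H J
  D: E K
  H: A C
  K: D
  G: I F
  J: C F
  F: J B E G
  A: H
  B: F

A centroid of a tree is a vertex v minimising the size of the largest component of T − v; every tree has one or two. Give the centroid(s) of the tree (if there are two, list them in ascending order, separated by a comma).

If F is removed the pieces have sizes 4, 3, 2, 1, all ≤ ⌊11/2⌋ = 5.
No neighbour of F does as well, so F is the unique centroid.

F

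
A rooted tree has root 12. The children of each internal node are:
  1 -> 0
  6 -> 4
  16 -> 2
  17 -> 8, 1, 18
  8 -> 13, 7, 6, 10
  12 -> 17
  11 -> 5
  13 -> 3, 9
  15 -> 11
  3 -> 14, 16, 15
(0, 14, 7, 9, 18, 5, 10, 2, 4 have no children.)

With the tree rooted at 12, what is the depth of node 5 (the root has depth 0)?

7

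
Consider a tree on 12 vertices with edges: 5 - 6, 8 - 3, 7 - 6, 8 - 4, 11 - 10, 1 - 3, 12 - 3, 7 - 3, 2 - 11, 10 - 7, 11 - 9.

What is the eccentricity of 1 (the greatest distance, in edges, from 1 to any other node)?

Distances from 1 peak at 5, attained at 2 (9 also at distance 5).
1–3–7–10–11–2

5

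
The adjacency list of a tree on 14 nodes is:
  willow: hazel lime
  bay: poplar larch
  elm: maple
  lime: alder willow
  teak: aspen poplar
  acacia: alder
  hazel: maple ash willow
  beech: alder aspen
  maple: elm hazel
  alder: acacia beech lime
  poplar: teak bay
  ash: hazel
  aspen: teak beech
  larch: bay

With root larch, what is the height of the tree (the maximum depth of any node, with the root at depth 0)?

elm sits deepest: larch–bay–poplar–teak–aspen–beech–alder–lime–willow–hazel–maple–elm — 11 edges from the root.

11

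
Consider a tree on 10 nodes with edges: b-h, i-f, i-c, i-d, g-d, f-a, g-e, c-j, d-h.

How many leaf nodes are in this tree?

The leaves are a, b, e, j.
That is 4 leaves.

4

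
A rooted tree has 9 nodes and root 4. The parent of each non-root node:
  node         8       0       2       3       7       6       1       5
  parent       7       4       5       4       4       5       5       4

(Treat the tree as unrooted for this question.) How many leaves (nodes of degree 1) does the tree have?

Degree-1 nodes: 0, 1, 2, 3, 6, 8 — 6 of them.

6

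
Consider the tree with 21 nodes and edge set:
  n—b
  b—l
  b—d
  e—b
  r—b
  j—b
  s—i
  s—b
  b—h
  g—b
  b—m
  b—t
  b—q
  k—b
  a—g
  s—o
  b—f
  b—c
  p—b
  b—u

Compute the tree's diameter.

4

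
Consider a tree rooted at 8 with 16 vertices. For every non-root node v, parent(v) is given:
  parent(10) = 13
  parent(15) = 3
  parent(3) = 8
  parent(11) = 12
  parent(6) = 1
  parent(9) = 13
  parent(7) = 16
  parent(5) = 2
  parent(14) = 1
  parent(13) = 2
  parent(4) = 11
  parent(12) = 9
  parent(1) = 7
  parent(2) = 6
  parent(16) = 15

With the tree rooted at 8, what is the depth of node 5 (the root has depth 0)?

8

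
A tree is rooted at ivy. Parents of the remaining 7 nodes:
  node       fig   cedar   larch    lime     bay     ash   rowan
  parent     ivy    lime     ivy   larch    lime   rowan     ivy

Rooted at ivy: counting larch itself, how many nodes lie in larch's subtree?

The subtree rooted at larch contains: larch, lime, cedar, bay — 4 nodes.

4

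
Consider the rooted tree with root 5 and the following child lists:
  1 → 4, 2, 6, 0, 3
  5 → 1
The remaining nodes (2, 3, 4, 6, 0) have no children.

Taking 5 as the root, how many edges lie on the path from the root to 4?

Climbing from 4 to the root: 4 – 1 – 5. That's 2 steps.

2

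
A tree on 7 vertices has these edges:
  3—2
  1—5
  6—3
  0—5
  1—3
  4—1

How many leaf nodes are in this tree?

4

Exactly 4 nodes have a single neighbour: 0, 2, 4, 6.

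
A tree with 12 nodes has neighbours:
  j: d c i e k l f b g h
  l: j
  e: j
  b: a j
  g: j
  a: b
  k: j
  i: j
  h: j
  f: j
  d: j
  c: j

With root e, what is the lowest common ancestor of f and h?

j

Ancestors of f (toward the root): f, j, e.
Ancestors of h: h, j, e.
The deepest node appearing in both lists is j.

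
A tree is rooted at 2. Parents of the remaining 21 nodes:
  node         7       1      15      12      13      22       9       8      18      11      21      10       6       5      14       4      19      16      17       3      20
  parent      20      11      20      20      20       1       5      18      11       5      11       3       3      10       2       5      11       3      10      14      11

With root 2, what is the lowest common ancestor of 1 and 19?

Ancestors of 1 (toward the root): 1, 11, 5, 10, 3, 14, 2.
Ancestors of 19: 19, 11, 5, 10, 3, 14, 2.
The deepest node appearing in both lists is 11.

11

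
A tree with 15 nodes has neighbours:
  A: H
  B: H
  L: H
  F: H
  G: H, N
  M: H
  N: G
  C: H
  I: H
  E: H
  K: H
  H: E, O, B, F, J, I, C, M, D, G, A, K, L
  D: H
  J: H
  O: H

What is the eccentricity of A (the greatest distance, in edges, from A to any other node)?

3

A farthest node from A is N.
The path A – H – G – N has 3 edges.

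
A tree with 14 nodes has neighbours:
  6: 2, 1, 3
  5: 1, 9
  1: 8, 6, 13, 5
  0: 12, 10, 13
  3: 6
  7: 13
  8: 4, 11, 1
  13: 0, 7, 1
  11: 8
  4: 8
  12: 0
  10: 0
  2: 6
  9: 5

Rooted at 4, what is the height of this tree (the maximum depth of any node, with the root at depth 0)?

10 sits deepest: 4 → 8 → 1 → 13 → 0 → 10 — 5 edges from the root.

5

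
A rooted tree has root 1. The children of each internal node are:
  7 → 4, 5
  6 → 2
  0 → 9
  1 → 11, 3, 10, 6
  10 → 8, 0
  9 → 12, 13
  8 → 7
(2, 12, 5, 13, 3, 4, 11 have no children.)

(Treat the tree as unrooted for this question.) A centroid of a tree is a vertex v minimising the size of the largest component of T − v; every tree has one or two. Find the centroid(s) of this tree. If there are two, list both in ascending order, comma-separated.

Delete 10: the remaining components have sizes 5, 4, 4. Max 5 ≤ 7, so 10 is a centroid.
Every other node leaves some component of size > 7, so the centroid is unique.

10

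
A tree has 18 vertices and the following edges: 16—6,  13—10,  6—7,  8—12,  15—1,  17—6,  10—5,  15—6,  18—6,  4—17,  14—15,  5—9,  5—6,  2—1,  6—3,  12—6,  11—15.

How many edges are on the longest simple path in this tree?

Starting from 2, a farthest node is 13 at distance 6.
One longest path: 2–1–15–6–5–10–13.
So the diameter is 6.

6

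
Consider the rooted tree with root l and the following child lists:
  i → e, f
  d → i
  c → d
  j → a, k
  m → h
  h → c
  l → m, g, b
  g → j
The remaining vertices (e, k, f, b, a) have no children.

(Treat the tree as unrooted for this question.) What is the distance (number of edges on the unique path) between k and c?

6

The path is k – j – g – l – m – h – c, which has 6 edges.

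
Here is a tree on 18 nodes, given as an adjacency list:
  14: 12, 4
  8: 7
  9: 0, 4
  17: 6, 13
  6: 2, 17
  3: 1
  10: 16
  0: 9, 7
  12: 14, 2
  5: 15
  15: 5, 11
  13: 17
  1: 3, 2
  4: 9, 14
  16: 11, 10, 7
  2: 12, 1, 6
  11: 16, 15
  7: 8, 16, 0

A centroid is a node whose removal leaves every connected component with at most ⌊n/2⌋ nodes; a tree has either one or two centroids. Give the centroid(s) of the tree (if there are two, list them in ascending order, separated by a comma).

If 4 is removed the pieces have sizes 9, 8, all ≤ ⌊18/2⌋ = 9.
Its neighbour 9 also leaves a largest component of size 9, so both are centroids.

4, 9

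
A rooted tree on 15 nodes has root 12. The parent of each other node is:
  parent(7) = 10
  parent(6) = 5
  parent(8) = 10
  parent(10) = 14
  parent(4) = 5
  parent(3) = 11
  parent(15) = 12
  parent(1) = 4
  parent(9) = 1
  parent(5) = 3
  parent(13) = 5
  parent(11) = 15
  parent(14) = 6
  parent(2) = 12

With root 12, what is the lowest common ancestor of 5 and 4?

5

5's ancestor chain is 5, 3, 11, 15, 12 and 4's is 4, 5, 3, 11, 15, 12; they first meet at 5.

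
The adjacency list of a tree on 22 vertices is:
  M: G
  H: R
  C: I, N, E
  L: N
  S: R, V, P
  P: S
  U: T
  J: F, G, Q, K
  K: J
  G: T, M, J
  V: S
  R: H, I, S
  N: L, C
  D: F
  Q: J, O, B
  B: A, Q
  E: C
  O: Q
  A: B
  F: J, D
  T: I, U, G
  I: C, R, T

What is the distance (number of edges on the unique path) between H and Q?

6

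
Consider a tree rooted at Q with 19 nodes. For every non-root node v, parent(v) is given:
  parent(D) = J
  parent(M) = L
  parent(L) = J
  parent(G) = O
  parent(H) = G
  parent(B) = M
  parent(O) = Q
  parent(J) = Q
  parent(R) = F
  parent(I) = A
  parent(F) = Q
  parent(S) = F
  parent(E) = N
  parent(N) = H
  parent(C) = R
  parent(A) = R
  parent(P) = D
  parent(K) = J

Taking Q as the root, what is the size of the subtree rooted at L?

Descendants of L (including itself): L, M, B. That's 3.

3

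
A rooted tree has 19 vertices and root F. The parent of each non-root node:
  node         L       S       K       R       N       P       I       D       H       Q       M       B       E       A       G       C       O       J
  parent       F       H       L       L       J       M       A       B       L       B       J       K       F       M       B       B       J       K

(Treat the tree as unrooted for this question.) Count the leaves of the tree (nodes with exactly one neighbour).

11

The leaves are C, D, E, G, I, N, O, P, Q, R, S.
That is 11 leaves.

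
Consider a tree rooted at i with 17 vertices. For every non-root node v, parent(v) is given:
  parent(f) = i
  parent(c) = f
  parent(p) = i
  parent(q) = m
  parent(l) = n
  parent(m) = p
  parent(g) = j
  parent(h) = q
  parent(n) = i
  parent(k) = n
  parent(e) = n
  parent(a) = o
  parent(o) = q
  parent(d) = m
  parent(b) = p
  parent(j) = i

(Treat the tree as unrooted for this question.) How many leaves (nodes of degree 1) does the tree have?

The leaves are a, b, c, d, e, g, h, k, l.
That is 9 leaves.

9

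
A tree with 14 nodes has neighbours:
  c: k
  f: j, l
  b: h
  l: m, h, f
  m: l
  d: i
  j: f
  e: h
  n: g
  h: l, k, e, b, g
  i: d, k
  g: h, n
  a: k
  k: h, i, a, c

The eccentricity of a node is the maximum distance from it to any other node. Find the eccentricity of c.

A farthest node from c is j.
The path c-k-h-l-f-j has 5 edges.

5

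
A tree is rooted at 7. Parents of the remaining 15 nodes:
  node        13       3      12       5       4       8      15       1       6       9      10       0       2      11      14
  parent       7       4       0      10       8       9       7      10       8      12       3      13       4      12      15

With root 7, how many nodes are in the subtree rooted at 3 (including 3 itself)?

The subtree rooted at 3 contains: 3, 10, 5, 1 — 4 nodes.

4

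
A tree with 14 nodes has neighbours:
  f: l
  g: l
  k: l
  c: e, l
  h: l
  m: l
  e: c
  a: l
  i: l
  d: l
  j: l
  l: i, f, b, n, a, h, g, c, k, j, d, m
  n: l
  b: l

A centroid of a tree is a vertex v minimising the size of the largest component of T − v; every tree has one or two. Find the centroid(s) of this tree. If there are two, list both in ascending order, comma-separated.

l

Delete l: the remaining components have sizes 2, 1, 1, 1, 1, 1, 1, 1, 1, 1, 1, 1. Max 2 ≤ 7, so l is a centroid.
No neighbour of l does as well, so l is the unique centroid.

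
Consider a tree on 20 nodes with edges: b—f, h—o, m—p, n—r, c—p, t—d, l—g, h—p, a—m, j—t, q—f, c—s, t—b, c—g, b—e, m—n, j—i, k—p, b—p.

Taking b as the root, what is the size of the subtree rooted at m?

The subtree rooted at m contains: m, a, n, r — 4 nodes.

4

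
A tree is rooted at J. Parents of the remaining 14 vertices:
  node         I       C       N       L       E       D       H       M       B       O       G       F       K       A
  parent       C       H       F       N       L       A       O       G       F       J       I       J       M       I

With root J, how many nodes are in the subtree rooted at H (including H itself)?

8

H's subtree: {H, C, I, A, G, D, M, K}, size 8.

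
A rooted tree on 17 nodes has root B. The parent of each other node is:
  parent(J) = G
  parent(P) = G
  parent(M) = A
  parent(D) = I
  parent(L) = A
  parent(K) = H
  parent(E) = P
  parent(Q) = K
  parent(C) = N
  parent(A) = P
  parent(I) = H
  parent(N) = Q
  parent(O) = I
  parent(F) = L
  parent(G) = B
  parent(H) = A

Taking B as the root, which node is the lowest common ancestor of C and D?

H

C's ancestor chain is C, N, Q, K, H, A, P, G, B and D's is D, I, H, A, P, G, B; they first meet at H.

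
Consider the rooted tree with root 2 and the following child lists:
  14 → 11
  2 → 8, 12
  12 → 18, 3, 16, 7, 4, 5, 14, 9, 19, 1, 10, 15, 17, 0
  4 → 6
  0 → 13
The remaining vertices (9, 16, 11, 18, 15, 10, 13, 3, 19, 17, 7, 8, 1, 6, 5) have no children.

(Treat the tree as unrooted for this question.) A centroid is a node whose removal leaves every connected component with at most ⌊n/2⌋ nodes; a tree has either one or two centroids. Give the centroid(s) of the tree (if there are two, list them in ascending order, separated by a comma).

12

Removing 12 splits the tree into components of sizes 2, 2, 2, 2, 1, 1, 1, 1, 1, 1, 1, 1, 1, 1, 1; the largest is 2 ≤ ⌊20/2⌋ = 10.
Every other node leaves some component of size > 10, so the centroid is unique.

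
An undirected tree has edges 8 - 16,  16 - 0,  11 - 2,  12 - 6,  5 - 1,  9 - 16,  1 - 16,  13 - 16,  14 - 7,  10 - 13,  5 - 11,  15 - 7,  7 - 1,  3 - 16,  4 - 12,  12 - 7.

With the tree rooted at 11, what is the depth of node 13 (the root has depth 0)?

4

11 → 5 → 1 → 16 → 13 — 4 edges.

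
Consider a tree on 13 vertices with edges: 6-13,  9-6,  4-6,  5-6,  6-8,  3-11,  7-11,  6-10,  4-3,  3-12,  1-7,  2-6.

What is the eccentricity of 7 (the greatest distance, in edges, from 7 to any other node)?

The node farthest from 7 is 2 (10, 13, 8, 9, 5 also at distance 5), via 7-11-3-4-6-2 — 5 edges.

5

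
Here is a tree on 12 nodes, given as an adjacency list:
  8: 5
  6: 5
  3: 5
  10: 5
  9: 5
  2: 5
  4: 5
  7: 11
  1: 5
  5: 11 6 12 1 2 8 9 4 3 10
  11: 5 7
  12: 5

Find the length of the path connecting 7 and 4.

3

The path is 7–11–5–4, which has 3 edges.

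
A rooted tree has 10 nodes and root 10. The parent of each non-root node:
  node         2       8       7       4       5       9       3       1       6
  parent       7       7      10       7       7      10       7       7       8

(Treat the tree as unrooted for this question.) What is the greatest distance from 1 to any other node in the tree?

A farthest node from 1 is 9 (6 also at distance 3).
The path 1-7-10-9 has 3 edges.

3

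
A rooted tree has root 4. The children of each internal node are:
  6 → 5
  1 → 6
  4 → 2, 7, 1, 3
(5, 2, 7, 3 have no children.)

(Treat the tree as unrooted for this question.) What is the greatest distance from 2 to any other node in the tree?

4

A farthest node from 2 is 5.
The path 2-4-1-6-5 has 4 edges.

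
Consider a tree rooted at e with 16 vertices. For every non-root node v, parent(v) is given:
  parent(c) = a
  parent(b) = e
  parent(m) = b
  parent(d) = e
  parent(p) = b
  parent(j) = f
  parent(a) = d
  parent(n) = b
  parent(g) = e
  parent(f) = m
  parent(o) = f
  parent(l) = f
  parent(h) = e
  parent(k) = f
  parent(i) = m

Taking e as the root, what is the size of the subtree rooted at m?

m's subtree: {m, i, f, j, o, l, k}, size 7.

7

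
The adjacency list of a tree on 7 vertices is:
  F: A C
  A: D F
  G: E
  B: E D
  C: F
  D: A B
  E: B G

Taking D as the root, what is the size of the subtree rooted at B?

3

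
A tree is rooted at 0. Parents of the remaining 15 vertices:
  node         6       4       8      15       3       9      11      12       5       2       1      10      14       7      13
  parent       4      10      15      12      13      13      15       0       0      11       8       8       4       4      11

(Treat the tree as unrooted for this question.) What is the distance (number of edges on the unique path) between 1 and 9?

1 - 8 - 15 - 11 - 13 - 9: 5 edges.

5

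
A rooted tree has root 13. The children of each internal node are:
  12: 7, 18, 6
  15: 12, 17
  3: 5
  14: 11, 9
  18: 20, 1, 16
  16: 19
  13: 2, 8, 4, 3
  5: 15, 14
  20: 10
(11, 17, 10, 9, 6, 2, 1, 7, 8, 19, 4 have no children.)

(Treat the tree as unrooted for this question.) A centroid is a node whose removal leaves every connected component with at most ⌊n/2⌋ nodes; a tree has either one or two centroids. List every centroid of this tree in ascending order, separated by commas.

15

Removing 15 splits the tree into components of sizes 9, 9, 1; the largest is 9 ≤ ⌊20/2⌋ = 10.
No neighbour of 15 does as well, so 15 is the unique centroid.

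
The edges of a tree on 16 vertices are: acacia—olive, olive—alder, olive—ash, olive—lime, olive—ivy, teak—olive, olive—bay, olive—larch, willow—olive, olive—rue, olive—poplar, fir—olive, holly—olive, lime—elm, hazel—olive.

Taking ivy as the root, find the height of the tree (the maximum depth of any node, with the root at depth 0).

The longest root-to-leaf path is ivy – olive – lime – elm (3 edges).

3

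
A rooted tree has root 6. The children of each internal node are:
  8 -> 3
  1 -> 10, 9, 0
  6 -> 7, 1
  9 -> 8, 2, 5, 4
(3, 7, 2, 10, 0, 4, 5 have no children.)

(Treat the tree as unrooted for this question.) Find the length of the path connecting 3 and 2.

3 – 8 – 9 – 2: 3 edges.

3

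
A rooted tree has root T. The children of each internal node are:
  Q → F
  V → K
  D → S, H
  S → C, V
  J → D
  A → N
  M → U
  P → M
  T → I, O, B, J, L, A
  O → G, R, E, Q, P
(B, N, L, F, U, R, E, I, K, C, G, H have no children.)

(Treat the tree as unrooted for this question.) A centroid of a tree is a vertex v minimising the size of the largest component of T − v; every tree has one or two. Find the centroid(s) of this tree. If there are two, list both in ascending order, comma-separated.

Delete T: the remaining components have sizes 9, 7, 2, 1, 1, 1. Max 9 ≤ 11, so T is a centroid.
No neighbour of T does as well, so T is the unique centroid.

T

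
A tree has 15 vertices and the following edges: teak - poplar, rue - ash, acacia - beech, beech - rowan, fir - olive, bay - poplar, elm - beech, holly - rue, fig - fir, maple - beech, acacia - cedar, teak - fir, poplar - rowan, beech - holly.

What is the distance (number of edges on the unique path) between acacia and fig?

acacia–beech–rowan–poplar–teak–fir–fig: 6 edges.

6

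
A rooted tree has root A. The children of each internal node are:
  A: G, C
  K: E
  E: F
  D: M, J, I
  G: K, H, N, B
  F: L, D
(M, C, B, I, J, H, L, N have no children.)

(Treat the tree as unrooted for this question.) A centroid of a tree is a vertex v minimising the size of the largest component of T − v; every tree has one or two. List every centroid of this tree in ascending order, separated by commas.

Delete E: the remaining components have sizes 7, 6. Max 7 ≤ 7, so E is a centroid.
Its neighbour K also leaves a largest component of size 7, so both are centroids.

E, K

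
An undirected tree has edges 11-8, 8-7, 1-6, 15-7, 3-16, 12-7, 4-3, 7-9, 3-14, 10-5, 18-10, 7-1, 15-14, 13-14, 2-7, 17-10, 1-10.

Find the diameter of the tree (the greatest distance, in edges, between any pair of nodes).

7

A longest path is 5 - 10 - 1 - 7 - 15 - 14 - 3 - 4, with 7 edges.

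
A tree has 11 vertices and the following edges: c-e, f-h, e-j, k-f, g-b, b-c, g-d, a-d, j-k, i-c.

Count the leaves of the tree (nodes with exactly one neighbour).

Degree-1 nodes: a, h, i — 3 of them.

3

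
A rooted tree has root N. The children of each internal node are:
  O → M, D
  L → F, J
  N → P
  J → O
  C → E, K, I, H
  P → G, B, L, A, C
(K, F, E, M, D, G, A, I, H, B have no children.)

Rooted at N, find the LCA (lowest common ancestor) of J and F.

L

Ancestors of J (toward the root): J, L, P, N.
Ancestors of F: F, L, P, N.
The deepest node appearing in both lists is L.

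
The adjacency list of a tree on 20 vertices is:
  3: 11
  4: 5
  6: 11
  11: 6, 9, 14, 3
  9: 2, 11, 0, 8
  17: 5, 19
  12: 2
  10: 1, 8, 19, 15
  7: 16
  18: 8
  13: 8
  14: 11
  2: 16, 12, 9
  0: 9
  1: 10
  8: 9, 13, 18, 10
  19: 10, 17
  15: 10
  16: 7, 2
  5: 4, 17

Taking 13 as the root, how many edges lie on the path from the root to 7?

5

13 – 8 – 9 – 2 – 16 – 7 — 5 edges.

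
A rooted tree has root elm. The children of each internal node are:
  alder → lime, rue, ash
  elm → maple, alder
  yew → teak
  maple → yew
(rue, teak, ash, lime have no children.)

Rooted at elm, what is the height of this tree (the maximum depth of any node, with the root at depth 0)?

A deepest node is teak, reached by elm-maple-yew-teak.
That path has 3 edges, so the height is 3.

3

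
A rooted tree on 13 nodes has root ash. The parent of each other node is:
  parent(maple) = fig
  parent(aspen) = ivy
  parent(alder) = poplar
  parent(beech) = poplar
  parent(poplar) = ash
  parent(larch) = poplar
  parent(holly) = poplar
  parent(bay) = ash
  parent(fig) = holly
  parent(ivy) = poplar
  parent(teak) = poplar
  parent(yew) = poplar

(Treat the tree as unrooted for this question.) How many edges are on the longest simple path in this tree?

BFS from bay reaches maple last, at distance 5; BFS from maple confirms no node is farther.
Path: bay–ash–poplar–holly–fig–maple.

5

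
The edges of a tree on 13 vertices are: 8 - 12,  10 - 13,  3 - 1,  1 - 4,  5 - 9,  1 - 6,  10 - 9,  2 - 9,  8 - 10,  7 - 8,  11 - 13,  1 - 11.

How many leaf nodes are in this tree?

7

Exactly 7 nodes have a single neighbour: 2, 3, 4, 5, 6, 7, 12.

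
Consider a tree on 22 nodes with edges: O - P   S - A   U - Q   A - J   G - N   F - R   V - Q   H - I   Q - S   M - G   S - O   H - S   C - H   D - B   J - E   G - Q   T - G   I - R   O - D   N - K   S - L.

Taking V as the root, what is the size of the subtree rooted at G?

5

The subtree rooted at G contains: G, T, N, M, K — 5 nodes.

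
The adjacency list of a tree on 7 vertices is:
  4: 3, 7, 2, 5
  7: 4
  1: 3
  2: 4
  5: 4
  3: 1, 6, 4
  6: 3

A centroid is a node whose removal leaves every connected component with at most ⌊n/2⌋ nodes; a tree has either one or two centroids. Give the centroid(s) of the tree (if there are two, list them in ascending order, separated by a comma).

Removing 4 splits the tree into components of sizes 3, 1, 1, 1; the largest is 3 ≤ ⌊7/2⌋ = 3.
No neighbour of 4 does as well, so 4 is the unique centroid.

4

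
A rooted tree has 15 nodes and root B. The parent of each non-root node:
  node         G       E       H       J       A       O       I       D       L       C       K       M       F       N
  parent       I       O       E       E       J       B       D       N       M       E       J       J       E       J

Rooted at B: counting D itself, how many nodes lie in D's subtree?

3

Descendants of D (including itself): D, I, G. That's 3.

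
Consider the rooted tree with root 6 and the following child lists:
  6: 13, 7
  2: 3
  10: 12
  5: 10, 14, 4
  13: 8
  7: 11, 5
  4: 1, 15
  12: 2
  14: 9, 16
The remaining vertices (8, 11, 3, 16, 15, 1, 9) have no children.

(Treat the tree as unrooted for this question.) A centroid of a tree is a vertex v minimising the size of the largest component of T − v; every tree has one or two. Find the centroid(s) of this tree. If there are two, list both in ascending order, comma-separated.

5

Delete 5: the remaining components have sizes 5, 4, 3, 3. Max 5 ≤ 8, so 5 is a centroid.
Every other node leaves some component of size > 8, so the centroid is unique.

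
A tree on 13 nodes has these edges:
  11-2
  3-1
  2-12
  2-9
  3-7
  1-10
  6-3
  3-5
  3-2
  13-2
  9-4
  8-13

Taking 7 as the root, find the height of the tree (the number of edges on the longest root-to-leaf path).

4

8 sits deepest: 7 → 3 → 2 → 13 → 8 — 4 edges from the root.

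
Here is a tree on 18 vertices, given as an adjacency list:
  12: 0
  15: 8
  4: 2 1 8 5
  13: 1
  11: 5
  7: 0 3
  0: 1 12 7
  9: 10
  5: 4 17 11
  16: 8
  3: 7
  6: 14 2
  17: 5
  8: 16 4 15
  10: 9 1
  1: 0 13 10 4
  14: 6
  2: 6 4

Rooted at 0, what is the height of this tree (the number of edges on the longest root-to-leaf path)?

5

A deepest node is 14, reached by 0 → 1 → 4 → 2 → 6 → 14.
That path has 5 edges, so the height is 5.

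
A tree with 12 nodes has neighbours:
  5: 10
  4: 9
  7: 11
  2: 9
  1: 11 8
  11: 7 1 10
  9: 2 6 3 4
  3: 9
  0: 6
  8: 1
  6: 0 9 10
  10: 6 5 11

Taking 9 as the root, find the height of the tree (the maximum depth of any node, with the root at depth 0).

5

8 sits deepest: 9 – 6 – 10 – 11 – 1 – 8 — 5 edges from the root.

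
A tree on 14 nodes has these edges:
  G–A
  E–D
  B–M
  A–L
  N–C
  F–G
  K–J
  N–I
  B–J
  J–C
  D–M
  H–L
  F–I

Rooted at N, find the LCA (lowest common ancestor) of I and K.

N

I's ancestor chain is I, N and K's is K, J, C, N; they first meet at N.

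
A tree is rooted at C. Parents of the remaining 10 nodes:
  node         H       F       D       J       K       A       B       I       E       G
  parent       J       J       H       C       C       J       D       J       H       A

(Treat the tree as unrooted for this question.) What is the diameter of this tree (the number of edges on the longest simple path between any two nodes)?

5

A longest path is B–D–H–J–C–K, with 5 edges.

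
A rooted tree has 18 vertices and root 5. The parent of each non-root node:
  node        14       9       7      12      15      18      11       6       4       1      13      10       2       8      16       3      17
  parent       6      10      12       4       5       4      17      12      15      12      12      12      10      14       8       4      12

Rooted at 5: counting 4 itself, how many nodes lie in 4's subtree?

16

Descendants of 4 (including itself): 4, 12, 18, 3, 6, 10, 17, 13, 1, 7, 14, 9, 2, 11, 8, 16. That's 16.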